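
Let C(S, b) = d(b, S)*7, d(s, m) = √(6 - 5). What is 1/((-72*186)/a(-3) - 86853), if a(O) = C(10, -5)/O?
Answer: -7/567795 ≈ -1.2328e-5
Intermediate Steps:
d(s, m) = 1 (d(s, m) = √1 = 1)
C(S, b) = 7 (C(S, b) = 1*7 = 7)
a(O) = 7/O
1/((-72*186)/a(-3) - 86853) = 1/((-72*186)/((7/(-3))) - 86853) = 1/(-13392/(7*(-⅓)) - 86853) = 1/(-13392/(-7/3) - 86853) = 1/(-13392*(-3/7) - 86853) = 1/(40176/7 - 86853) = 1/(-567795/7) = -7/567795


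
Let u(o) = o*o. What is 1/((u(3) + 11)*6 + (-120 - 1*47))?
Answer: -1/47 ≈ -0.021277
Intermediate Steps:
u(o) = o**2
1/((u(3) + 11)*6 + (-120 - 1*47)) = 1/((3**2 + 11)*6 + (-120 - 1*47)) = 1/((9 + 11)*6 + (-120 - 47)) = 1/(20*6 - 167) = 1/(120 - 167) = 1/(-47) = -1/47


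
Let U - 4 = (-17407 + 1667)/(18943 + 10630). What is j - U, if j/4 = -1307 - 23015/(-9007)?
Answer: -1390752244992/266364011 ≈ -5221.3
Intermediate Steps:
j = -46996536/9007 (j = 4*(-1307 - 23015/(-9007)) = 4*(-1307 - 23015*(-1)/9007) = 4*(-1307 - 1*(-23015/9007)) = 4*(-1307 + 23015/9007) = 4*(-11749134/9007) = -46996536/9007 ≈ -5217.8)
U = 102552/29573 (U = 4 + (-17407 + 1667)/(18943 + 10630) = 4 - 15740/29573 = 102552/29573 ≈ 3.4678)
j - U = -46996536/9007 - 1*102552/29573 = -46996536/9007 - 102552/29573 = -1390752244992/266364011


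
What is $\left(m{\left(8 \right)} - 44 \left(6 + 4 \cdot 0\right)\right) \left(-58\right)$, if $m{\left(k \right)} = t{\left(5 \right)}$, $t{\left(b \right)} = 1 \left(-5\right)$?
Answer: $15602$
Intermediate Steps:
$t{\left(b \right)} = -5$
$m{\left(k \right)} = -5$
$\left(m{\left(8 \right)} - 44 \left(6 + 4 \cdot 0\right)\right) \left(-58\right) = \left(-5 - 44 \left(6 + 4 \cdot 0\right)\right) \left(-58\right) = \left(-5 - 44 \left(6 + 0\right)\right) \left(-58\right) = \left(-5 - 264\right) \left(-58\right) = \left(-269\right) \left(-58\right) = 15602$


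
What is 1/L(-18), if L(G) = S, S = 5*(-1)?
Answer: -1/5 ≈ -0.20000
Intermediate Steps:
S = -5
L(G) = -5
1/L(-18) = 1/(-5) = -1/5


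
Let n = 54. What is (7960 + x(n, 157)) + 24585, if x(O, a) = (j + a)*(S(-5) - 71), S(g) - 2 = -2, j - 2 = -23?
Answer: 22889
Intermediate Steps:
j = -21 (j = 2 - 23 = -21)
S(g) = 0 (S(g) = 2 - 2 = 0)
x(O, a) = 1491 - 71*a (x(O, a) = (-21 + a)*(0 - 71) = (-21 + a)*(-71) = 1491 - 71*a)
(7960 + x(n, 157)) + 24585 = (7960 + (1491 - 71*157)) + 24585 = (7960 + (1491 - 11147)) + 24585 = (7960 - 9656) + 24585 = -1696 + 24585 = 22889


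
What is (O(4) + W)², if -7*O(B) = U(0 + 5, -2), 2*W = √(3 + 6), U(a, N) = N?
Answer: 625/196 ≈ 3.1888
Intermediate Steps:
W = 3/2 (W = √(3 + 6)/2 = √9/2 = (½)*3 = 3/2 ≈ 1.5000)
O(B) = 2/7 (O(B) = -⅐*(-2) = 2/7)
(O(4) + W)² = (2/7 + 3/2)² = (25/14)² = 625/196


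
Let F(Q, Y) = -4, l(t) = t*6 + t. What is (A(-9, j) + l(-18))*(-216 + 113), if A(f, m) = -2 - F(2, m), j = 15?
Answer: 12772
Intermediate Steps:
l(t) = 7*t (l(t) = 6*t + t = 7*t)
A(f, m) = 2 (A(f, m) = -2 - 1*(-4) = -2 + 4 = 2)
(A(-9, j) + l(-18))*(-216 + 113) = (2 + 7*(-18))*(-216 + 113) = (2 - 126)*(-103) = -124*(-103) = 12772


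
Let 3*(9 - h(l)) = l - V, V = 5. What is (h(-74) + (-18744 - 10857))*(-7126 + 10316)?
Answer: -282943430/3 ≈ -9.4314e+7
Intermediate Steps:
h(l) = 32/3 - l/3 (h(l) = 9 - (l - 1*5)/3 = 9 - (l - 5)/3 = 9 - (-5 + l)/3 = 9 + (5/3 - l/3) = 32/3 - l/3)
(h(-74) + (-18744 - 10857))*(-7126 + 10316) = ((32/3 - 1/3*(-74)) + (-18744 - 10857))*(-7126 + 10316) = ((32/3 + 74/3) - 29601)*3190 = (106/3 - 29601)*3190 = -88697/3*3190 = -282943430/3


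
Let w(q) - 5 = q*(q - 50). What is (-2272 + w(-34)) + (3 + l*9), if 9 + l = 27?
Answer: 754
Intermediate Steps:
w(q) = 5 + q*(-50 + q) (w(q) = 5 + q*(q - 50) = 5 + q*(-50 + q))
l = 18 (l = -9 + 27 = 18)
(-2272 + w(-34)) + (3 + l*9) = (-2272 + (5 + (-34)**2 - 50*(-34))) + (3 + 18*9) = (-2272 + (5 + 1156 + 1700)) + (3 + 162) = (-2272 + 2861) + 165 = 589 + 165 = 754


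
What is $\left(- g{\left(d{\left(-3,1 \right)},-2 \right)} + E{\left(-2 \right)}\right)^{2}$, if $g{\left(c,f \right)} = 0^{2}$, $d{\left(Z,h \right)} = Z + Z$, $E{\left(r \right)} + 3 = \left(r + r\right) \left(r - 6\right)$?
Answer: $841$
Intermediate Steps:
$E{\left(r \right)} = -3 + 2 r \left(-6 + r\right)$ ($E{\left(r \right)} = -3 + \left(r + r\right) \left(r - 6\right) = -3 + 2 r \left(-6 + r\right)$)
$d{\left(Z,h \right)} = 2 Z$
$g{\left(c,f \right)} = 0$
$\left(- g{\left(d{\left(-3,1 \right)},-2 \right)} + E{\left(-2 \right)}\right)^{2} = \left(\left(-1\right) 0 - \left(-21 - 8\right)\right)^{2} = \left(0 + \left(-3 + 24 + 2 \cdot 4\right)\right)^{2} = \left(0 + \left(-3 + 24 + 8\right)\right)^{2} = \left(0 + 29\right)^{2} = 29^{2} = 841$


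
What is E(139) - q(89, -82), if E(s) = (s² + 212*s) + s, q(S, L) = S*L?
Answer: 56226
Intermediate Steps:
q(S, L) = L*S
E(s) = s² + 213*s
E(139) - q(89, -82) = 139*(213 + 139) - (-82)*89 = 139*352 - 1*(-7298) = 48928 + 7298 = 56226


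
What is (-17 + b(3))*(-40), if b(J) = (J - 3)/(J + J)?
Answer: 680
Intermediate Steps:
b(J) = (-3 + J)/(2*J) (b(J) = (-3 + J)/((2*J)) = (-3 + J)*(1/(2*J)) = (-3 + J)/(2*J))
(-17 + b(3))*(-40) = (-17 + (½)*(-3 + 3)/3)*(-40) = (-17 + (½)*(⅓)*0)*(-40) = (-17 + 0)*(-40) = -17*(-40) = 680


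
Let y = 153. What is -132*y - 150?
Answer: -20346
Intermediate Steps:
-132*y - 150 = -132*153 - 150 = -20196 - 150 = -20346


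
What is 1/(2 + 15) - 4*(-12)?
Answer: 817/17 ≈ 48.059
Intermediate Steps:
1/(2 + 15) - 4*(-12) = 1/17 + 48 = 817/17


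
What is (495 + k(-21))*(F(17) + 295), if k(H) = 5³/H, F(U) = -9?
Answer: 2937220/21 ≈ 1.3987e+5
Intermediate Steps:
k(H) = 125/H
(495 + k(-21))*(F(17) + 295) = (495 + 125/(-21))*(-9 + 295) = (495 + 125*(-1/21))*286 = (495 - 125/21)*286 = (10270/21)*286 = 2937220/21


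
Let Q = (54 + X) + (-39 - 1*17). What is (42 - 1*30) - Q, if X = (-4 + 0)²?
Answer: -2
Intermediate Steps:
X = 16 (X = (-4)² = 16)
Q = 14 (Q = (54 + 16) + (-39 - 1*17) = 70 + (-39 - 17) = 70 - 56 = 14)
(42 - 1*30) - Q = (42 - 1*30) - 1*14 = (42 - 30) - 14 = 12 - 14 = -2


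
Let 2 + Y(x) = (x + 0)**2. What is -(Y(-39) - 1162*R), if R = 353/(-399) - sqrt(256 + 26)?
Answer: -145181/57 - 1162*sqrt(282) ≈ -22060.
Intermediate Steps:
Y(x) = -2 + x**2 (Y(x) = -2 + (x + 0)**2 = -2 + x**2)
R = -353/399 - sqrt(282) (R = 353*(-1/399) - sqrt(282) = -353/399 - sqrt(282) ≈ -17.678)
-(Y(-39) - 1162*R) = -((-2 + (-39)**2) - 1162*(-353/399 - sqrt(282))) = -((-2 + 1521) + (58598/57 + 1162*sqrt(282))) = -(1519 + (58598/57 + 1162*sqrt(282))) = -(145181/57 + 1162*sqrt(282)) = -145181/57 - 1162*sqrt(282)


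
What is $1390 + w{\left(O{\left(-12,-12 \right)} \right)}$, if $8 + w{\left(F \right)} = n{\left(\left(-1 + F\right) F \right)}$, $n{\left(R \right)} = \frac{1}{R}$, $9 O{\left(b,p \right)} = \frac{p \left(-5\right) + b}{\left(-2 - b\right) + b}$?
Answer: $\frac{121625}{88} \approx 1382.1$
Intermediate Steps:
$O{\left(b,p \right)} = - \frac{b}{18} + \frac{5 p}{18}$ ($O{\left(b,p \right)} = \frac{\left(p \left(-5\right) + b\right) \frac{1}{\left(-2 - b\right) + b}}{9} = \frac{\left(- 5 p + b\right) \frac{1}{-2}}{9} = \frac{\left(b - 5 p\right) \left(- \frac{1}{2}\right)}{9} = \frac{- \frac{b}{2} + \frac{5 p}{2}}{9} = - \frac{b}{18} + \frac{5 p}{18}$)
$w{\left(F \right)} = -8 + \frac{1}{F \left(-1 + F\right)}$ ($w{\left(F \right)} = -8 + \frac{1}{\left(-1 + F\right) F} = -8 + \frac{1}{F \left(-1 + F\right)}$)
$1390 + w{\left(O{\left(-12,-12 \right)} \right)} = 1390 - \left(8 - \frac{1}{\left(\left(- \frac{1}{18}\right) \left(-12\right) + \frac{5}{18} \left(-12\right)\right) \left(-1 + \left(\left(- \frac{1}{18}\right) \left(-12\right) + \frac{5}{18} \left(-12\right)\right)\right)}\right) = 1390 - \left(8 - \frac{1}{\left(\frac{2}{3} - \frac{10}{3}\right) \left(-1 + \left(\frac{2}{3} - \frac{10}{3}\right)\right)}\right) = 1390 - \left(8 - \frac{1}{\left(- \frac{8}{3}\right) \left(-1 - \frac{8}{3}\right)}\right) = 1390 - \left(8 + \frac{3}{8 \left(- \frac{11}{3}\right)}\right) = 1390 - \frac{695}{88} = \frac{121625}{88}$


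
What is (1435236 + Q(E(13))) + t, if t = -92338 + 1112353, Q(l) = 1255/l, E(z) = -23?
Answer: 56469518/23 ≈ 2.4552e+6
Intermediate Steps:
t = 1020015
(1435236 + Q(E(13))) + t = (1435236 + 1255/(-23)) + 1020015 = (1435236 + 1255*(-1/23)) + 1020015 = (1435236 - 1255/23) + 1020015 = 33009173/23 + 1020015 = 56469518/23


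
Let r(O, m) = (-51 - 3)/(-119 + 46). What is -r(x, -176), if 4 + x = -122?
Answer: -54/73 ≈ -0.73973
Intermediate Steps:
x = -126 (x = -4 - 122 = -126)
r(O, m) = 54/73 (r(O, m) = -54/(-73) = -54*(-1/73) = 54/73)
-r(x, -176) = -1*54/73 = -54/73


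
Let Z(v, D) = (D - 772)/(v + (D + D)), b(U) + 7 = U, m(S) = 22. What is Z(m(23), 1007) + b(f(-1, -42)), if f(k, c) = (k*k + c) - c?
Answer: -11981/2036 ≈ -5.8846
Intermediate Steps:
f(k, c) = k² (f(k, c) = (k² + c) - c = (c + k²) - c = k²)
b(U) = -7 + U
Z(v, D) = (-772 + D)/(v + 2*D)
Z(m(23), 1007) + b(f(-1, -42)) = (-772 + 1007)/(22 + 2*1007) + (-7 + (-1)²) = 235/(22 + 2014) + (-7 + 1) = 235/2036 - 6 = -11981/2036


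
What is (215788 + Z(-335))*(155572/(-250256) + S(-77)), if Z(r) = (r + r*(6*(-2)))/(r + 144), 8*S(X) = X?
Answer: -52839450376689/23899448 ≈ -2.2109e+6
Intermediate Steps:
S(X) = X/8
Z(r) = -11*r/(144 + r) (Z(r) = (r + r*(-12))/(144 + r) = (r - 12*r)/(144 + r) = (-11*r)/(144 + r) = -11*r/(144 + r))
(215788 + Z(-335))*(155572/(-250256) + S(-77)) = (215788 - 11*(-335)/(144 - 335))*(155572/(-250256) + (1/8)*(-77)) = (215788 - 11*(-335)/(-191))*(155572*(-1/250256) - 77/8) = (215788 - 11*(-335)*(-1/191))*(-38893/62564 - 77/8) = (215788 - 3685/191)*(-1282143/125128) = (41211823/191)*(-1282143/125128) = -52839450376689/23899448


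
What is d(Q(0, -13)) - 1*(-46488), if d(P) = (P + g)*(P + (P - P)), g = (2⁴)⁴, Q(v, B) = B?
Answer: -805311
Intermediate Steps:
g = 65536 (g = 16⁴ = 65536)
d(P) = P*(65536 + P) (d(P) = (P + 65536)*(P + (P - P)) = (65536 + P)*(P + 0) = (65536 + P)*P = P*(65536 + P))
d(Q(0, -13)) - 1*(-46488) = -13*(65536 - 13) - 1*(-46488) = -13*65523 + 46488 = -851799 + 46488 = -805311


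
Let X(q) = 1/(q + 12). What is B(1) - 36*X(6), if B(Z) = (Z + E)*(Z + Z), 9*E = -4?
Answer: -8/9 ≈ -0.88889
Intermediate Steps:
E = -4/9 (E = (⅑)*(-4) = -4/9 ≈ -0.44444)
B(Z) = 2*Z*(-4/9 + Z) (B(Z) = (Z - 4/9)*(Z + Z) = (-4/9 + Z)*(2*Z) = 2*Z*(-4/9 + Z))
X(q) = 1/(12 + q)
B(1) - 36*X(6) = (2/9)*1*(-4 + 9*1) - 36/(12 + 6) = (2/9)*1*(-4 + 9) - 36/18 = (2/9)*1*5 - 36*1/18 = 10/9 - 2 = -8/9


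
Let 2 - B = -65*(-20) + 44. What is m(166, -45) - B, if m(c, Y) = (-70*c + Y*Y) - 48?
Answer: -8301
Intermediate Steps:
m(c, Y) = -48 + Y² - 70*c (m(c, Y) = (-70*c + Y²) - 48 = (Y² - 70*c) - 48 = -48 + Y² - 70*c)
B = -1342 (B = 2 - (-65*(-20) + 44) = 2 - (1300 + 44) = 2 - 1*1344 = 2 - 1344 = -1342)
m(166, -45) - B = (-48 + (-45)² - 70*166) - 1*(-1342) = (-48 + 2025 - 11620) + 1342 = -9643 + 1342 = -8301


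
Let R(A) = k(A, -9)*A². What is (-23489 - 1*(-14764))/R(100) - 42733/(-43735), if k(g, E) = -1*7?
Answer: 26983183/24491600 ≈ 1.1017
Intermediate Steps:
k(g, E) = -7
R(A) = -7*A²
(-23489 - 1*(-14764))/R(100) - 42733/(-43735) = (-23489 - 1*(-14764))/((-7*100²)) - 42733/(-43735) = (-23489 + 14764)/((-7*10000)) - 42733*(-1/43735) = -8725/(-70000) + 42733/43735 = -8725*(-1/70000) + 42733/43735 = 349/2800 + 42733/43735 = 26983183/24491600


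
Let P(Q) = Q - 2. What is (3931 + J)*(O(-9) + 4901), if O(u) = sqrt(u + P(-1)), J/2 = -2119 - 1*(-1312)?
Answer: 11355617 + 4634*I*sqrt(3) ≈ 1.1356e+7 + 8026.3*I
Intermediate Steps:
P(Q) = -2 + Q
J = -1614 (J = 2*(-2119 - 1*(-1312)) = 2*(-2119 + 1312) = 2*(-807) = -1614)
O(u) = sqrt(-3 + u) (O(u) = sqrt(u + (-2 - 1)) = sqrt(u - 3) = sqrt(-3 + u))
(3931 + J)*(O(-9) + 4901) = (3931 - 1614)*(sqrt(-3 - 9) + 4901) = 2317*(sqrt(-12) + 4901) = 2317*(2*I*sqrt(3) + 4901) = 2317*(4901 + 2*I*sqrt(3)) = 11355617 + 4634*I*sqrt(3)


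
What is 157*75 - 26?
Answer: 11749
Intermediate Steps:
157*75 - 26 = 11775 - 26 = 11749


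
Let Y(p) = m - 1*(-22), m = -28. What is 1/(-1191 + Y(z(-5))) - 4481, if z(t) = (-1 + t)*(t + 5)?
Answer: -5363758/1197 ≈ -4481.0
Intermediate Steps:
z(t) = (-1 + t)*(5 + t)
Y(p) = -6 (Y(p) = -28 - 1*(-22) = -28 + 22 = -6)
1/(-1191 + Y(z(-5))) - 4481 = 1/(-1191 - 6) - 4481 = 1/(-1197) - 4481 = -1/1197 - 4481 = -5363758/1197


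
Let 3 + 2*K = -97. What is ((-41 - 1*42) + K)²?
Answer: 17689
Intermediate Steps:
K = -50 (K = -3/2 + (½)*(-97) = -3/2 - 97/2 = -50)
((-41 - 1*42) + K)² = ((-41 - 1*42) - 50)² = ((-41 - 42) - 50)² = (-83 - 50)² = (-133)² = 17689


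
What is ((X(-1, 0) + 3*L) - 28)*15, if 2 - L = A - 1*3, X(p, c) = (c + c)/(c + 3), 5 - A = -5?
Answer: -645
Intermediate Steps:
A = 10 (A = 5 - 1*(-5) = 5 + 5 = 10)
X(p, c) = 2*c/(3 + c) (X(p, c) = (2*c)/(3 + c) = 2*c/(3 + c))
L = -5 (L = 2 - (10 - 1*3) = 2 - (10 - 3) = 2 - 1*7 = 2 - 7 = -5)
((X(-1, 0) + 3*L) - 28)*15 = ((2*0/(3 + 0) + 3*(-5)) - 28)*15 = ((2*0/3 - 15) - 28)*15 = ((2*0*(1/3) - 15) - 28)*15 = ((0 - 15) - 28)*15 = (-15 - 28)*15 = -43*15 = -645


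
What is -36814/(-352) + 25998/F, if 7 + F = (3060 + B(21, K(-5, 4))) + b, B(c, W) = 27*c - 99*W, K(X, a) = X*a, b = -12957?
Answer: 18692093/184976 ≈ 101.05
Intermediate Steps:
B(c, W) = -99*W + 27*c
F = -7357 (F = -7 + ((3060 + (-(-495)*4 + 27*21)) - 12957) = -7 + ((3060 + (-99*(-20) + 567)) - 12957) = -7 + ((3060 + (1980 + 567)) - 12957) = -7 + ((3060 + 2547) - 12957) = -7 + (5607 - 12957) = -7 - 7350 = -7357)
-36814/(-352) + 25998/F = -36814/(-352) + 25998/(-7357) = -36814*(-1/352) + 25998*(-1/7357) = 18407/176 - 3714/1051 = 18692093/184976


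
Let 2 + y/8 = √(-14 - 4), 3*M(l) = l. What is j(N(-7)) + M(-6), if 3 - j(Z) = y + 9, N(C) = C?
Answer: 8 - 24*I*√2 ≈ 8.0 - 33.941*I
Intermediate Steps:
M(l) = l/3
y = -16 + 24*I*√2 (y = -16 + 8*√(-14 - 4) = -16 + 8*√(-18) = -16 + 8*(3*I*√2) = -16 + 24*I*√2 ≈ -16.0 + 33.941*I)
j(Z) = 10 - 24*I*√2 (j(Z) = 3 - ((-16 + 24*I*√2) + 9) = 3 - (-7 + 24*I*√2) = 3 + (7 - 24*I*√2) = 10 - 24*I*√2)
j(N(-7)) + M(-6) = (10 - 24*I*√2) + (⅓)*(-6) = (10 - 24*I*√2) - 2 = 8 - 24*I*√2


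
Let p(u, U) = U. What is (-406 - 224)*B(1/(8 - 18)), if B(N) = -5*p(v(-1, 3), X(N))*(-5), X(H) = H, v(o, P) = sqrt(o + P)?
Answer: 1575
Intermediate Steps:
v(o, P) = sqrt(P + o)
B(N) = 25*N (B(N) = -5*N*(-5) = 25*N)
(-406 - 224)*B(1/(8 - 18)) = (-406 - 224)*(25/(8 - 18)) = -15750/(-10) = -15750*(-1)/10 = -630*(-5/2) = 1575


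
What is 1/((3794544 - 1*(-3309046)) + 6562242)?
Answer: 1/13665832 ≈ 7.3175e-8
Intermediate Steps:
1/((3794544 - 1*(-3309046)) + 6562242) = 1/((3794544 + 3309046) + 6562242) = 1/(7103590 + 6562242) = 1/13665832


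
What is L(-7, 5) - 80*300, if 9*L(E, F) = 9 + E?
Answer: -215998/9 ≈ -24000.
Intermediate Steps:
L(E, F) = 1 + E/9 (L(E, F) = (9 + E)/9 = 1 + E/9)
L(-7, 5) - 80*300 = (1 + (1/9)*(-7)) - 80*300 = (1 - 7/9) - 24000 = 2/9 - 24000 = -215998/9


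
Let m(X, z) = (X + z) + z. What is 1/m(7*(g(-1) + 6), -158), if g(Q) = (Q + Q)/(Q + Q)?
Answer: -1/267 ≈ -0.0037453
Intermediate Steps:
g(Q) = 1 (g(Q) = (2*Q)/((2*Q)) = (2*Q)*(1/(2*Q)) = 1)
m(X, z) = X + 2*z
1/m(7*(g(-1) + 6), -158) = 1/(7*(1 + 6) + 2*(-158)) = 1/(7*7 - 316) = 1/(49 - 316) = 1/(-267) = -1/267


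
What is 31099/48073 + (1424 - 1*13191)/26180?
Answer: 35499547/179793020 ≈ 0.19745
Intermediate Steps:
31099/48073 + (1424 - 1*13191)/26180 = 31099*(1/48073) + (1424 - 13191)*(1/26180) = 31099/48073 - 11767*1/26180 = 31099/48073 - 1681/3740 = 35499547/179793020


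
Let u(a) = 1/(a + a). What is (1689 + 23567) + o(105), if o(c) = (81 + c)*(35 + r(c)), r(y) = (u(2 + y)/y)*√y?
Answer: 31766 + 31*√105/3745 ≈ 31766.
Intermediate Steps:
u(a) = 1/(2*a)
r(y) = 1/(2*√y*(2 + y)) (r(y) = ((1/(2*(2 + y)))/y)*√y = (1/(2*y*(2 + y)))*√y = 1/(2*√y*(2 + y)))
o(c) = (35 + 1/(2*√c*(2 + c)))*(81 + c) (o(c) = (81 + c)*(35 + 1/(2*√c*(2 + c))) = (35 + 1/(2*√c*(2 + c)))*(81 + c))
(1689 + 23567) + o(105) = (1689 + 23567) + (162 + 81*105 + 105*(2 + 105) + 70*√105*(2 + 105)²*(81 + 105))/(2*√105*(2 + 105)²) = 25256 + (½)*(√105/105)*(162 + 8505 + 105*107 + 70*√105*107²*186)/107² = 25256 + (½)*(√105/105)*(1/11449)*(162 + 8505 + 11235 + 70*√105*11449*186) = 25256 + (½)*(√105/105)*(1/11449)*(162 + 8505 + 11235 + 149065980*√105) = 25256 + (½)*(√105/105)*(1/11449)*(19902 + 149065980*√105) = 25256 + √105*(19902 + 149065980*√105)/2404290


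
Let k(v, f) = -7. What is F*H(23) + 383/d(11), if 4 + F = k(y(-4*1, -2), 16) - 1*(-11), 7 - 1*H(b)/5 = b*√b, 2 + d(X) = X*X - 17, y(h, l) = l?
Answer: 383/102 ≈ 3.7549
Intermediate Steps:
d(X) = -19 + X² (d(X) = -2 + (X*X - 17) = -2 + (X² - 17) = -2 + (-17 + X²) = -19 + X²)
H(b) = 35 - 5*b^(3/2) (H(b) = 35 - 5*b*√b = 35 - 5*b^(3/2))
F = 0 (F = -4 + (-7 - 1*(-11)) = -4 + (-7 + 11) = -4 + 4 = 0)
F*H(23) + 383/d(11) = 0*(35 - 115*√23) + 383/(-19 + 11²) = 0*(35 - 115*√23) + 383/(-19 + 121) = 0*(35 - 115*√23) + 383/102 = 0 + 383*(1/102) = 0 + 383/102 = 383/102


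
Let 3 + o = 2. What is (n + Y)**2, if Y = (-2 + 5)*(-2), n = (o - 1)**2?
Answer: 4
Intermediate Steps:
o = -1 (o = -3 + 2 = -1)
n = 4 (n = (-1 - 1)**2 = (-2)**2 = 4)
Y = -6 (Y = 3*(-2) = -6)
(n + Y)**2 = (4 - 6)**2 = (-2)**2 = 4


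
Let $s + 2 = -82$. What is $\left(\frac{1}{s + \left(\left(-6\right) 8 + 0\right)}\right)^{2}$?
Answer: $\frac{1}{17424} \approx 5.7392 \cdot 10^{-5}$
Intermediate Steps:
$s = -84$ ($s = -2 - 82 = -84$)
$\left(\frac{1}{s + \left(\left(-6\right) 8 + 0\right)}\right)^{2} = \left(\frac{1}{-84 + \left(\left(-6\right) 8 + 0\right)}\right)^{2} = \left(\frac{1}{-84 + \left(-48 + 0\right)}\right)^{2} = \left(\frac{1}{-84 - 48}\right)^{2} = \left(\frac{1}{-132}\right)^{2} = \left(- \frac{1}{132}\right)^{2} = \frac{1}{17424}$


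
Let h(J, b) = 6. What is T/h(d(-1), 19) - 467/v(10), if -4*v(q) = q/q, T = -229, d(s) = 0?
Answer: 10979/6 ≈ 1829.8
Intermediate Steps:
v(q) = -1/4 (v(q) = -q/(4*q) = -1/4*1 = -1/4)
T/h(d(-1), 19) - 467/v(10) = -229/6 - 467/(-1/4) = -229*1/6 - 467*(-4) = -229/6 + 1868 = 10979/6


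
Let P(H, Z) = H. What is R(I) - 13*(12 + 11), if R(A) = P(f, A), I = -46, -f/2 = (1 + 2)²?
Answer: -317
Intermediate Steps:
f = -18 (f = -2*(1 + 2)² = -2*3² = -2*9 = -18)
R(A) = -18
R(I) - 13*(12 + 11) = -18 - 13*(12 + 11) = -18 - 13*23 = -18 - 1*299 = -18 - 299 = -317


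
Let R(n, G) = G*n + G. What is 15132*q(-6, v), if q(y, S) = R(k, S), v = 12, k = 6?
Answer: 1271088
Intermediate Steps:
R(n, G) = G + G*n
q(y, S) = 7*S (q(y, S) = S*(1 + 6) = S*7 = 7*S)
15132*q(-6, v) = 15132*(7*12) = 15132*84 = 1271088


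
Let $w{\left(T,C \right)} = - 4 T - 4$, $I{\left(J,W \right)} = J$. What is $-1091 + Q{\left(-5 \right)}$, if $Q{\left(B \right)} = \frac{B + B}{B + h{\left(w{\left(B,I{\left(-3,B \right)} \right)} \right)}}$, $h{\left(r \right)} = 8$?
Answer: $- \frac{3283}{3} \approx -1094.3$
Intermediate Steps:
$w{\left(T,C \right)} = -4 - 4 T$
$Q{\left(B \right)} = \frac{2 B}{8 + B}$ ($Q{\left(B \right)} = \frac{B + B}{B + 8} = \frac{2 B}{8 + B}$)
$-1091 + Q{\left(-5 \right)} = -1091 + 2 \left(-5\right) \frac{1}{8 - 5} = -1091 + 2 \left(-5\right) \frac{1}{3} = -1091 - \frac{10}{3} = - \frac{3283}{3}$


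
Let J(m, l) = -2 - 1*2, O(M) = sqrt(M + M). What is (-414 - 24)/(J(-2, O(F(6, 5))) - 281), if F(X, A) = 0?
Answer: 146/95 ≈ 1.5368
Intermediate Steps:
O(M) = sqrt(2)*sqrt(M) (O(M) = sqrt(2*M) = sqrt(2)*sqrt(M))
J(m, l) = -4 (J(m, l) = -2 - 2 = -4)
(-414 - 24)/(J(-2, O(F(6, 5))) - 281) = (-414 - 24)/(-4 - 281) = -438/(-285) = -438*(-1/285) = 146/95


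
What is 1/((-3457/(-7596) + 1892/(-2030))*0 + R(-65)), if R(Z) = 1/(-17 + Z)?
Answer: -82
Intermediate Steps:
1/((-3457/(-7596) + 1892/(-2030))*0 + R(-65)) = 1/((-3457/(-7596) + 1892/(-2030))*0 + 1/(-17 - 65)) = 1/((-3457*(-1/7596) + 1892*(-1/2030))*0 + 1/(-82)) = 1/((3457/7596 - 946/1015)*0 - 1/82) = 1/(-3676961/7709940*0 - 1/82) = 1/(0 - 1/82) = 1/(-1/82) = -82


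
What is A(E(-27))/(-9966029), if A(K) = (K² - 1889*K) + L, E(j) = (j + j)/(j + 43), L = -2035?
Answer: -278513/637825856 ≈ -0.00043666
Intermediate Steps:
E(j) = 2*j/(43 + j) (E(j) = (2*j)/(43 + j) = 2*j/(43 + j))
A(K) = -2035 + K² - 1889*K (A(K) = (K² - 1889*K) - 2035 = -2035 + K² - 1889*K)
A(E(-27))/(-9966029) = (-2035 + (2*(-27)/(43 - 27))² - 3778*(-27)/(43 - 27))/(-9966029) = (-2035 + (2*(-27)/16)² - 3778*(-27)/16)*(-1/9966029) = (-2035 + (2*(-27)*(1/16))² - 3778*(-27)/16)*(-1/9966029) = (-2035 + (-27/8)² - 1889*(-27/8))*(-1/9966029) = (-2035 + 729/64 + 51003/8)*(-1/9966029) = (278513/64)*(-1/9966029) = -278513/637825856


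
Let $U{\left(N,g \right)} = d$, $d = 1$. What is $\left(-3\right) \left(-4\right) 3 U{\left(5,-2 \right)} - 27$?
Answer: $9$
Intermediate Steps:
$U{\left(N,g \right)} = 1$
$\left(-3\right) \left(-4\right) 3 U{\left(5,-2 \right)} - 27 = \left(-3\right) \left(-4\right) 3 \cdot 1 - 27 = 12 \cdot 3 \cdot 1 - 27 = 36 \cdot 1 - 27 = 36 - 27 = 9$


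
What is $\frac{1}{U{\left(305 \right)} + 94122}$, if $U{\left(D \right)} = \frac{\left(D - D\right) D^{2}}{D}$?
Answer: $\frac{1}{94122} \approx 1.0625 \cdot 10^{-5}$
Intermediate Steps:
$U{\left(D \right)} = 0$ ($U{\left(D \right)} = \frac{0 D^{2}}{D} = \frac{0}{D} = 0$)
$\frac{1}{U{\left(305 \right)} + 94122} = \frac{1}{0 + 94122} = \frac{1}{94122}$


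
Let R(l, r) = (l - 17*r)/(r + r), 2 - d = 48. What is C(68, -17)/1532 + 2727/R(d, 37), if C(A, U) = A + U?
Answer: -11448893/38300 ≈ -298.93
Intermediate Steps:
d = -46 (d = 2 - 1*48 = 2 - 48 = -46)
R(l, r) = (l - 17*r)/(2*r) (R(l, r) = (l - 17*r)/((2*r)) = (l - 17*r)*(1/(2*r)) = (l - 17*r)/(2*r))
C(68, -17)/1532 + 2727/R(d, 37) = (68 - 17)/1532 + 2727/(((½)*(-46 - 17*37)/37)) = 51*(1/1532) + 2727/(((½)*(1/37)*(-46 - 629))) = 51/1532 + 2727/(((½)*(1/37)*(-675))) = 51/1532 + 2727/(-675/74) = 51/1532 + 2727*(-74/675) = 51/1532 - 7474/25 = -11448893/38300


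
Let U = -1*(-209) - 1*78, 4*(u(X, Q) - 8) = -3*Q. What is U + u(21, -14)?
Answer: 299/2 ≈ 149.50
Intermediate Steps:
u(X, Q) = 8 - 3*Q/4 (u(X, Q) = 8 + (-3*Q)/4 = 8 - 3*Q/4)
U = 131 (U = 209 - 78 = 131)
U + u(21, -14) = 131 + (8 - ¾*(-14)) = 131 + (8 + 21/2) = 131 + 37/2 = 299/2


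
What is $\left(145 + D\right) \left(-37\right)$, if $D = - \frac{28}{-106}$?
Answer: $- \frac{284863}{53} \approx -5374.8$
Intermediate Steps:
$D = \frac{14}{53}$ ($D = \left(-28\right) \left(- \frac{1}{106}\right) = \frac{14}{53} \approx 0.26415$)
$\left(145 + D\right) \left(-37\right) = \left(145 + \frac{14}{53}\right) \left(-37\right) = \frac{7699}{53} \left(-37\right) = - \frac{284863}{53}$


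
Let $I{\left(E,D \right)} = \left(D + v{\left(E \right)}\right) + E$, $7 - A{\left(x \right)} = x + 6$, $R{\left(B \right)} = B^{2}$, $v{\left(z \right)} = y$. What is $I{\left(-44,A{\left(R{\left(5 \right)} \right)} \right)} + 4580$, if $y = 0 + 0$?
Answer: $4512$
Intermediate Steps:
$y = 0$
$v{\left(z \right)} = 0$
$A{\left(x \right)} = 1 - x$ ($A{\left(x \right)} = 7 - \left(x + 6\right) = 7 - \left(6 + x\right) = 1 - x$)
$I{\left(E,D \right)} = D + E$ ($I{\left(E,D \right)} = \left(D + 0\right) + E = D + E$)
$I{\left(-44,A{\left(R{\left(5 \right)} \right)} \right)} + 4580 = \left(\left(1 - 5^{2}\right) - 44\right) + 4580 = \left(\left(1 - 25\right) - 44\right) + 4580 = \left(-24 - 44\right) + 4580 = -68 + 4580 = 4512$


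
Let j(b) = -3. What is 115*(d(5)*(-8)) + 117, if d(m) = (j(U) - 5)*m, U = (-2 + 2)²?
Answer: 36917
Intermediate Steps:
U = 0 (U = 0² = 0)
d(m) = -8*m (d(m) = (-3 - 5)*m = -8*m)
115*(d(5)*(-8)) + 117 = 115*(-8*5*(-8)) + 117 = 115*(-40*(-8)) + 117 = 115*320 + 117 = 36800 + 117 = 36917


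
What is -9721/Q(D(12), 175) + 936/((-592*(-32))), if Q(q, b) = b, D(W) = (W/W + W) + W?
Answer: -22998853/414400 ≈ -55.499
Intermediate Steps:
D(W) = 1 + 2*W (D(W) = (1 + W) + W = 1 + 2*W)
-9721/Q(D(12), 175) + 936/((-592*(-32))) = -9721/175 + 936/((-592*(-32))) = -9721*1/175 + 936/18944 = -9721/175 + 936*(1/18944) = -9721/175 + 117/2368 = -22998853/414400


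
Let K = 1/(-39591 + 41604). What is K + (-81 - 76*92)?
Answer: -14237948/2013 ≈ -7073.0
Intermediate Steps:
K = 1/2013 ≈ 0.00049677
K + (-81 - 76*92) = 1/2013 + (-81 - 76*92) = 1/2013 + (-81 - 6992) = 1/2013 - 7073 = -14237948/2013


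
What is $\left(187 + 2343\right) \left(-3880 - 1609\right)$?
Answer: $-13887170$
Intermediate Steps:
$\left(187 + 2343\right) \left(-3880 - 1609\right) = 2530 \left(-5489\right) = -13887170$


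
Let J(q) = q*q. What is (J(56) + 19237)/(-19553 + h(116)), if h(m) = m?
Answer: -22373/19437 ≈ -1.1511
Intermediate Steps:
J(q) = q²
(J(56) + 19237)/(-19553 + h(116)) = (56² + 19237)/(-19553 + 116) = (3136 + 19237)/(-19437) = 22373*(-1/19437) = -22373/19437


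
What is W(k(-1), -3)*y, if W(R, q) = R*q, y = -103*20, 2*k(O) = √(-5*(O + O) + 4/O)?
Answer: 3090*√6 ≈ 7568.9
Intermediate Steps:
k(O) = √(-10*O + 4/O)/2 (k(O) = √(-5*(O + O) + 4/O)/2 = √(-10*O + 4/O)/2)
y = -2060
W(k(-1), -3)*y = ((√(-10*(-1) + 4/(-1))/2)*(-3))*(-2060) = ((√(10 + 4*(-1))/2)*(-3))*(-2060) = ((√(10 - 4)/2)*(-3))*(-2060) = ((√6/2)*(-3))*(-2060) = -3*√6/2*(-2060) = 3090*√6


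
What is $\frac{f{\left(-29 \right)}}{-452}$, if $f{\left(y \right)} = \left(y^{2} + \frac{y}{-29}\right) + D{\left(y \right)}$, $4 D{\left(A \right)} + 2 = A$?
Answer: $- \frac{3337}{1808} \approx -1.8457$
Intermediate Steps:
$D{\left(A \right)} = - \frac{1}{2} + \frac{A}{4}$
$f{\left(y \right)} = - \frac{1}{2} + y^{2} + \frac{25 y}{116}$ ($f{\left(y \right)} = \left(y^{2} + \frac{y}{-29}\right) + \left(- \frac{1}{2} + \frac{y}{4}\right) = \left(y^{2} - \frac{y}{29}\right) + \left(- \frac{1}{2} + \frac{y}{4}\right) = - \frac{1}{2} + y^{2} + \frac{25 y}{116}$)
$\frac{f{\left(-29 \right)}}{-452} = \frac{- \frac{1}{2} + \left(-29\right)^{2} + \frac{25}{116} \left(-29\right)}{-452} = \left(- \frac{1}{2} + 841 - \frac{25}{4}\right) \left(- \frac{1}{452}\right) = \frac{3337}{4} \left(- \frac{1}{452}\right) = - \frac{3337}{1808}$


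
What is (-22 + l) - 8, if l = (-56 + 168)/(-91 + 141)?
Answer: -694/25 ≈ -27.760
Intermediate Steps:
l = 56/25 (l = 112/50 = 112*(1/50) = 56/25 ≈ 2.2400)
(-22 + l) - 8 = (-22 + 56/25) - 8 = -494/25 - 8 = -694/25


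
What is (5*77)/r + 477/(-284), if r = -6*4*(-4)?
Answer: 15887/6816 ≈ 2.3308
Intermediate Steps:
r = 96 (r = -24*(-4) = 96)
(5*77)/r + 477/(-284) = (5*77)/96 + 477/(-284) = 385*(1/96) + 477*(-1/284) = 385/96 - 477/284 = 15887/6816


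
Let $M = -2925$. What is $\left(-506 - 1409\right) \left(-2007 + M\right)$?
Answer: $9444780$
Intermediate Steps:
$\left(-506 - 1409\right) \left(-2007 + M\right) = \left(-506 - 1409\right) \left(-2007 - 2925\right) = \left(-1915\right) \left(-4932\right) = 9444780$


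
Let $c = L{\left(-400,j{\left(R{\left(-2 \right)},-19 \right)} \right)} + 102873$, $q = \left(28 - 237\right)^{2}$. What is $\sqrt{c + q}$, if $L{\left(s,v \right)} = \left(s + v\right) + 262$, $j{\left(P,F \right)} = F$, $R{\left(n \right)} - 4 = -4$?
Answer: $\sqrt{146397} \approx 382.62$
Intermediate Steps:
$R{\left(n \right)} = 0$ ($R{\left(n \right)} = 4 - 4 = 0$)
$L{\left(s,v \right)} = 262 + s + v$
$q = 43681$ ($q = \left(-209\right)^{2} = 43681$)
$c = 102716$ ($c = \left(262 - 400 - 19\right) + 102873 = -157 + 102873 = 102716$)
$\sqrt{c + q} = \sqrt{102716 + 43681} = \sqrt{146397}$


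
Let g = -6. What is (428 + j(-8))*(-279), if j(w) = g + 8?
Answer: -119970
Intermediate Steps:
j(w) = 2 (j(w) = -6 + 8 = 2)
(428 + j(-8))*(-279) = (428 + 2)*(-279) = 430*(-279) = -119970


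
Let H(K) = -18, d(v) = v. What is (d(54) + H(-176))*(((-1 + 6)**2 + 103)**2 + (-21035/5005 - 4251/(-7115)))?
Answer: 599981423688/1017445 ≈ 5.8969e+5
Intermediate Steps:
(d(54) + H(-176))*(((-1 + 6)**2 + 103)**2 + (-21035/5005 - 4251/(-7115))) = (54 - 18)*(((-1 + 6)**2 + 103)**2 + (-21035/5005 - 4251/(-7115))) = 36*((5**2 + 103)**2 + (-21035*1/5005 - 4251*(-1/7115))) = 36*((25 + 103)**2 + (-601/143 + 4251/7115)) = 36*(128**2 - 3668222/1017445) = 36*(16384 - 3668222/1017445) = 36*(16666150658/1017445) = 599981423688/1017445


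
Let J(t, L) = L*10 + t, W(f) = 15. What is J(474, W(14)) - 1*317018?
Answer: -316394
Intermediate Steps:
J(t, L) = t + 10*L (J(t, L) = 10*L + t = t + 10*L)
J(474, W(14)) - 1*317018 = (474 + 10*15) - 1*317018 = (474 + 150) - 317018 = 624 - 317018 = -316394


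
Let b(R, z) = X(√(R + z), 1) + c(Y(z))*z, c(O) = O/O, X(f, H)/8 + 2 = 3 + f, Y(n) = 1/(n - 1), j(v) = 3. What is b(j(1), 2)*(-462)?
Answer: -4620 - 3696*√5 ≈ -12885.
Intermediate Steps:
Y(n) = 1/(-1 + n)
X(f, H) = 8 + 8*f (X(f, H) = -16 + 8*(3 + f) = -16 + (24 + 8*f) = 8 + 8*f)
c(O) = 1
b(R, z) = 8 + z + 8*√(R + z) (b(R, z) = (8 + 8*√(R + z)) + 1*z = (8 + 8*√(R + z)) + z = 8 + z + 8*√(R + z))
b(j(1), 2)*(-462) = (8 + 2 + 8*√(3 + 2))*(-462) = (8 + 2 + 8*√5)*(-462) = (10 + 8*√5)*(-462) = -4620 - 3696*√5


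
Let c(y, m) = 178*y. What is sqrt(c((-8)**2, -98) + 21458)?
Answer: 15*sqrt(146) ≈ 181.25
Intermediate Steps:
sqrt(c((-8)**2, -98) + 21458) = sqrt(178*(-8)**2 + 21458) = sqrt(178*64 + 21458) = sqrt(11392 + 21458) = sqrt(32850) = 15*sqrt(146)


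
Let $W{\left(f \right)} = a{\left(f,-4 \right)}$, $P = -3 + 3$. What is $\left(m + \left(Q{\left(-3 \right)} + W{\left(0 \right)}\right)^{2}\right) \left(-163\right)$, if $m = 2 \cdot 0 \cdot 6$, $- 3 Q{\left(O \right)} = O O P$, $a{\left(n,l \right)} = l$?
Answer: $-2608$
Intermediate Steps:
$P = 0$
$W{\left(f \right)} = -4$
$Q{\left(O \right)} = 0$ ($Q{\left(O \right)} = - \frac{O O 0}{3} = - \frac{O^{2} \cdot 0}{3} = \left(- \frac{1}{3}\right) 0 = 0$)
$m = 0$ ($m = 0 \cdot 6 = 0$)
$\left(m + \left(Q{\left(-3 \right)} + W{\left(0 \right)}\right)^{2}\right) \left(-163\right) = \left(0 + \left(0 - 4\right)^{2}\right) \left(-163\right) = \left(0 + \left(-4\right)^{2}\right) \left(-163\right) = \left(0 + 16\right) \left(-163\right) = 16 \left(-163\right) = -2608$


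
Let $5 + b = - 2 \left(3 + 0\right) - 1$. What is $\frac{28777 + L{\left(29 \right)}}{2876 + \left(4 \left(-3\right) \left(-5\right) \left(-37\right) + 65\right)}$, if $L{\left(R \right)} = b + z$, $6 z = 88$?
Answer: $\frac{86339}{2163} \approx 39.916$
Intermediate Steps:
$z = \frac{44}{3}$ ($z = \frac{1}{6} \cdot 88 = \frac{44}{3} \approx 14.667$)
$b = -12$ ($b = -5 - \left(1 + 2 \left(3 + 0\right)\right) = -5 - 7 = -12$)
$L{\left(R \right)} = \frac{8}{3}$ ($L{\left(R \right)} = -12 + \frac{44}{3} = \frac{8}{3}$)
$\frac{28777 + L{\left(29 \right)}}{2876 + \left(4 \left(-3\right) \left(-5\right) \left(-37\right) + 65\right)} = \frac{28777 + \frac{8}{3}}{2876 + \left(4 \left(-3\right) \left(-5\right) \left(-37\right) + 65\right)} = \frac{86339}{3 \left(2876 + \left(\left(-12\right) \left(-5\right) \left(-37\right) + 65\right)\right)} = \frac{86339}{3 \left(2876 + \left(60 \left(-37\right) + 65\right)\right)} = \frac{86339}{3 \left(2876 + \left(-2220 + 65\right)\right)} = \frac{86339}{3 \left(2876 - 2155\right)} = \frac{86339}{3 \cdot 721} = \frac{86339}{3} \cdot \frac{1}{721} = \frac{86339}{2163}$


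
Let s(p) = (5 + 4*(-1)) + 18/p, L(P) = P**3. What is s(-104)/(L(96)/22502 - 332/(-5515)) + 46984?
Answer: 5969626781889531/127056532304 ≈ 46984.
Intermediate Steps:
s(p) = 1 + 18/p (s(p) = (5 - 4) + 18/p = 1 + 18/p)
s(-104)/(L(96)/22502 - 332/(-5515)) + 46984 = ((18 - 104)/(-104))/(96**3/22502 - 332/(-5515)) + 46984 = (-1/104*(-86))/(884736*(1/22502) - 332*(-1/5515)) + 46984 = 43/(52*(442368/11251 + 332/5515)) + 46984 = 43/(52*(2443394852/62049265)) + 46984 = (43/52)*(62049265/2443394852) + 46984 = 2668118395/127056532304 + 46984 = 5969626781889531/127056532304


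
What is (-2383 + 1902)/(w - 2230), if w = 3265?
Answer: -481/1035 ≈ -0.46473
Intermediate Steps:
(-2383 + 1902)/(w - 2230) = (-2383 + 1902)/(3265 - 2230) = -481/1035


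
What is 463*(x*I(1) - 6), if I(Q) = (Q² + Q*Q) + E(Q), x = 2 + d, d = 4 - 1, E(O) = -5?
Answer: -9723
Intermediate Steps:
d = 3
x = 5 (x = 2 + 3 = 5)
I(Q) = -5 + 2*Q² (I(Q) = (Q² + Q*Q) - 5 = (Q² + Q²) - 5 = 2*Q² - 5 = -5 + 2*Q²)
463*(x*I(1) - 6) = 463*(5*(-5 + 2*1²) - 6) = 463*(5*(-5 + 2*1) - 6) = 463*(5*(-5 + 2) - 6) = 463*(5*(-3) - 6) = 463*(-15 - 6) = 463*(-21) = -9723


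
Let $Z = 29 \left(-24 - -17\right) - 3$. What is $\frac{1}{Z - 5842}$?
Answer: $- \frac{1}{6048} \approx -0.00016534$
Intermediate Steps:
$Z = -206$ ($Z = 29 \left(-24 + 17\right) - 3 = 29 \left(-7\right) - 3 = -203 - 3 = -206$)
$\frac{1}{Z - 5842} = \frac{1}{-206 - 5842} = \frac{1}{-6048} = - \frac{1}{6048}$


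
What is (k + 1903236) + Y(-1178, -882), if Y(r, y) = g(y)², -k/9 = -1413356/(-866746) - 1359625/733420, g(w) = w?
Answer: 170438479739888577/63568885132 ≈ 2.6812e+6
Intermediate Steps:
k = 127679375457/63568885132 (k = -9*(-1413356/(-866746) - 1359625/733420) = -9*(-1413356*(-1/866746) - 1359625*1/733420) = -9*(706678/433373 - 271925/146684) = -9*(-14186597273/63568885132) = 127679375457/63568885132 ≈ 2.0085)
Y(r, y) = y²
(k + 1903236) + Y(-1178, -882) = (127679375457/63568885132 + 1903236) + (-882)² = 120986718342462609/63568885132 + 777924 = 170438479739888577/63568885132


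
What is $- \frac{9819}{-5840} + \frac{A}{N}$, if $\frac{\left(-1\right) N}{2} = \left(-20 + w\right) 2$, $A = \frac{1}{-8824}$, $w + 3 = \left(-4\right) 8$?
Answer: $\frac{238267781}{141713440} \approx 1.6813$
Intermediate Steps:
$w = -35$ ($w = -3 - 32 = -35$)
$A = - \frac{1}{8824} \approx -0.00011333$
$N = 220$ ($N = - 2 \left(-20 - 35\right) 2 = - 2 \left(\left(-55\right) 2\right) = \left(-2\right) \left(-110\right) = 220$)
$- \frac{9819}{-5840} + \frac{A}{N} = - \frac{9819}{-5840} - \frac{1}{8824 \cdot 220} = \left(-9819\right) \left(- \frac{1}{5840}\right) - \frac{1}{1941280} = \frac{9819}{5840} - \frac{1}{1941280} = \frac{238267781}{141713440}$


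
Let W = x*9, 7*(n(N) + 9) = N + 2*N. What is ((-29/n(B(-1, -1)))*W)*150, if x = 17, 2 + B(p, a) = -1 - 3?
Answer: 172550/3 ≈ 57517.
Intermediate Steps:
B(p, a) = -6 (B(p, a) = -2 + (-1 - 3) = -2 - 4 = -6)
n(N) = -9 + 3*N/7 (n(N) = -9 + (N + 2*N)/7 = -9 + (3*N)/7 = -9 + 3*N/7)
W = 153 (W = 17*9 = 153)
((-29/n(B(-1, -1)))*W)*150 = (-29/(-9 + (3/7)*(-6))*153)*150 = (-29/(-9 - 18/7)*153)*150 = (-29/(-81/7)*153)*150 = (-29*(-7/81)*153)*150 = ((203/81)*153)*150 = (3451/9)*150 = 172550/3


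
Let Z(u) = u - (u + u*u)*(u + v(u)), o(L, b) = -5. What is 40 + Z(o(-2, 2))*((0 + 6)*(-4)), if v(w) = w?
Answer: -4640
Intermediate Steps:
Z(u) = u - 2*u*(u + u²) (Z(u) = u - (u + u*u)*(u + u) = u - (u + u²)*2*u = u - 2*u*(u + u²))
40 + Z(o(-2, 2))*((0 + 6)*(-4)) = 40 + (-5*(1 - 2*(-5) - 2*(-5)²))*((0 + 6)*(-4)) = 40 + (-5*(1 + 10 - 2*25))*(6*(-4)) = 40 - 5*(1 + 10 - 50)*(-24) = 40 - 5*(-39)*(-24) = 40 + 195*(-24) = 40 - 4680 = -4640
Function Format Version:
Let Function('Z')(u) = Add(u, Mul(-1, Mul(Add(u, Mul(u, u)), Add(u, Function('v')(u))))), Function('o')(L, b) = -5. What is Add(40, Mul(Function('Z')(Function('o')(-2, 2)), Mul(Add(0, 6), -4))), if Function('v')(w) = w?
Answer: -4640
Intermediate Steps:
Function('Z')(u) = Add(u, Mul(-2, u, Add(u, Pow(u, 2)))) (Function('Z')(u) = Add(u, Mul(-1, Mul(Add(u, Mul(u, u)), Add(u, u)))) = Add(u, Mul(-1, Mul(Add(u, Pow(u, 2)), Mul(2, u)))) = Add(u, Mul(-1, Mul(2, u, Add(u, Pow(u, 2))))) = Add(u, Mul(-2, u, Add(u, Pow(u, 2)))))
Add(40, Mul(Function('Z')(Function('o')(-2, 2)), Mul(Add(0, 6), -4))) = Add(40, Mul(Mul(-5, Add(1, Mul(-2, -5), Mul(-2, Pow(-5, 2)))), Mul(Add(0, 6), -4))) = Add(40, Mul(Mul(-5, Add(1, 10, Mul(-2, 25))), Mul(6, -4))) = Add(40, Mul(Mul(-5, Add(1, 10, -50)), -24)) = Add(40, Mul(Mul(-5, -39), -24)) = Add(40, Mul(195, -24)) = Add(40, -4680) = -4640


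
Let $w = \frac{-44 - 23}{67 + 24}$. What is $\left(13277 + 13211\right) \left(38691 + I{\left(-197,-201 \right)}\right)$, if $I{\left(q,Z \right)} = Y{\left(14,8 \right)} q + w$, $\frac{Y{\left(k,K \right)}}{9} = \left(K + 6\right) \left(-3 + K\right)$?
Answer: $- \frac{29413773664}{13} \approx -2.2626 \cdot 10^{9}$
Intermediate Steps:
$Y{\left(k,K \right)} = 9 \left(-3 + K\right) \left(6 + K\right)$ ($Y{\left(k,K \right)} = 9 \left(K + 6\right) \left(-3 + K\right) = 9 \left(6 + K\right) \left(-3 + K\right) = 9 \left(-3 + K\right) \left(6 + K\right)$)
$w = - \frac{67}{91} \approx -0.73626$
$I{\left(q,Z \right)} = - \frac{67}{91} + 630 q$ ($I{\left(q,Z \right)} = \left(-162 + 9 \cdot 8^{2} + 27 \cdot 8\right) q - \frac{67}{91} = \left(-162 + 9 \cdot 64 + 216\right) q - \frac{67}{91} = \left(-162 + 576 + 216\right) q - \frac{67}{91} = 630 q - \frac{67}{91} = - \frac{67}{91} + 630 q$)
$\left(13277 + 13211\right) \left(38691 + I{\left(-197,-201 \right)}\right) = \left(13277 + 13211\right) \left(38691 + \left(- \frac{67}{91} + 630 \left(-197\right)\right)\right) = 26488 \left(38691 - \frac{11294077}{91}\right) = 26488 \left(- \frac{7773196}{91}\right) = - \frac{29413773664}{13}$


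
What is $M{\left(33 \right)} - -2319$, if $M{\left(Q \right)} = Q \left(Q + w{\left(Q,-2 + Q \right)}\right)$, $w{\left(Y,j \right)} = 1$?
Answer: $3441$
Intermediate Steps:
$M{\left(Q \right)} = Q \left(1 + Q\right)$ ($M{\left(Q \right)} = Q \left(Q + 1\right) = Q \left(1 + Q\right)$)
$M{\left(33 \right)} - -2319 = 33 \left(1 + 33\right) - -2319 = 33 \cdot 34 + 2319 = 1122 + 2319 = 3441$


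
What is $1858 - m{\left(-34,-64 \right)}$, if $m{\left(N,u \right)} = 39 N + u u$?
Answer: $-912$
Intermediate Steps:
$m{\left(N,u \right)} = u^{2} + 39 N$ ($m{\left(N,u \right)} = 39 N + u^{2} = u^{2} + 39 N$)
$1858 - m{\left(-34,-64 \right)} = 1858 - \left(\left(-64\right)^{2} + 39 \left(-34\right)\right) = 1858 - \left(4096 - 1326\right) = 1858 - 2770 = -912$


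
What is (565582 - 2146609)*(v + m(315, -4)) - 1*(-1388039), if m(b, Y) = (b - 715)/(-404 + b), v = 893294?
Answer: -125697160906811/89 ≈ -1.4123e+12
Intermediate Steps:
m(b, Y) = (-715 + b)/(-404 + b)
(565582 - 2146609)*(v + m(315, -4)) - 1*(-1388039) = (565582 - 2146609)*(893294 + (-715 + 315)/(-404 + 315)) - 1*(-1388039) = -1581027*(893294 - 400/(-89)) + 1388039 = -1581027*(893294 - 1/89*(-400)) + 1388039 = -1581027*(893294 + 400/89) + 1388039 = -1581027*79503566/89 + 1388039 = -125697284442282/89 + 1388039 = -125697160906811/89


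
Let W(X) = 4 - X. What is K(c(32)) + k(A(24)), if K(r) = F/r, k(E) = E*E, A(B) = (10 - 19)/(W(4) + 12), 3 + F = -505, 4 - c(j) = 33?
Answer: 8389/464 ≈ 18.080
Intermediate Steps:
c(j) = -29 (c(j) = 4 - 1*33 = 4 - 33 = -29)
F = -508 (F = -3 - 505 = -508)
A(B) = -¾ (A(B) = (10 - 19)/((4 - 1*4) + 12) = -9/((4 - 4) + 12) = -9/(0 + 12) = -9/12 = -9*1/12 = -¾)
k(E) = E²
K(r) = -508/r
K(c(32)) + k(A(24)) = -508/(-29) + (-¾)² = -508*(-1/29) + 9/16 = 508/29 + 9/16 = 8389/464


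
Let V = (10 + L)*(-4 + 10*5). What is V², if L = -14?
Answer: 33856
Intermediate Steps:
V = -184 (V = (10 - 14)*(-4 + 10*5) = -4*(-4 + 50) = -4*46 = -184)
V² = (-184)² = 33856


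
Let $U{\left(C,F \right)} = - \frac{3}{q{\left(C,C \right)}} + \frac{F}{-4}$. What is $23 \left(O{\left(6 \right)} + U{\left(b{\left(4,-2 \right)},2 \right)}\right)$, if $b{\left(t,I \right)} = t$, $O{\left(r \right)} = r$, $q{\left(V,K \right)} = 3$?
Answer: $\frac{207}{2} \approx 103.5$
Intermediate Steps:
$U{\left(C,F \right)} = -1 - \frac{F}{4}$ ($U{\left(C,F \right)} = - \frac{3}{3} + \frac{F}{-4} = \left(-3\right) \frac{1}{3} + F \left(- \frac{1}{4}\right) = -1 - \frac{F}{4}$)
$23 \left(O{\left(6 \right)} + U{\left(b{\left(4,-2 \right)},2 \right)}\right) = 23 \left(6 - \frac{3}{2}\right) = 23 \cdot \frac{9}{2} = \frac{207}{2}$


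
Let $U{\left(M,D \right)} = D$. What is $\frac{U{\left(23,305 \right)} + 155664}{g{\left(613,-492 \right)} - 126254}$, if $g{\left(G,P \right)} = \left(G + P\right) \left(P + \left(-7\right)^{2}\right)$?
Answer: $- \frac{155969}{179857} \approx -0.86718$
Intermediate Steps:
$g{\left(G,P \right)} = \left(49 + P\right) \left(G + P\right)$ ($g{\left(G,P \right)} = \left(G + P\right) \left(P + 49\right) = \left(G + P\right) \left(49 + P\right) = \left(49 + P\right) \left(G + P\right)$)
$\frac{U{\left(23,305 \right)} + 155664}{g{\left(613,-492 \right)} - 126254} = \frac{305 + 155664}{\left(\left(-492\right)^{2} + 49 \cdot 613 + 49 \left(-492\right) + 613 \left(-492\right)\right) - 126254} = \frac{155969}{\left(242064 + 30037 - 24108 - 301596\right) - 126254} = \frac{155969}{-53603 - 126254} = \frac{155969}{-179857} = 155969 \left(- \frac{1}{179857}\right) = - \frac{155969}{179857}$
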